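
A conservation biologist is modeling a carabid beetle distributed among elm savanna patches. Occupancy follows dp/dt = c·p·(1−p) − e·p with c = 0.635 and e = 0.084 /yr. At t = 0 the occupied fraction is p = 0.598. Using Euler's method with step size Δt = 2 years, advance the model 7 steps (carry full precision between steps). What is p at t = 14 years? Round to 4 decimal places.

0.8677

Update rule: p ← p + [c·p·(1−p) − e·p]·Δt with Δt = 2.
  1  |  dp/dt·Δt = +0.204839  |  p_1 = 0.802839
  2  |  dp/dt·Δt = +0.066150  |  p_2 = 0.868988
  3  |  dp/dt·Δt = -0.001404  |  p_3 = 0.867585
  4  |  dp/dt·Δt = +0.000145  |  p_4 = 0.867730
  5  |  dp/dt·Δt = -0.000015  |  p_5 = 0.867715
  6  |  dp/dt·Δt = +0.000002  |  p_6 = 0.867717
  7  |  dp/dt·Δt = -0.000000  |  p_7 = 0.867717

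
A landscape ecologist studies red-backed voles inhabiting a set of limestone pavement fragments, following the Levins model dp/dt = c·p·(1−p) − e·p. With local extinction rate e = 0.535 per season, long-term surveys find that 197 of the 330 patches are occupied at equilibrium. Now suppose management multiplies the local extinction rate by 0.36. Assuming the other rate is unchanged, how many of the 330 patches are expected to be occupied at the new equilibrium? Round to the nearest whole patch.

Observed p* = 197/330 = 0.59697.
Balance c(1−p*) = e gives c = e/(1 − 0.59697) = 0.535/0.40303 = 1.32744.
New p* = 1 − e/c = 1 − 0.19260/1.32744 = 0.85491.
Expected occupied = 330 × 0.85491 = 282.12 ≈ 282.

282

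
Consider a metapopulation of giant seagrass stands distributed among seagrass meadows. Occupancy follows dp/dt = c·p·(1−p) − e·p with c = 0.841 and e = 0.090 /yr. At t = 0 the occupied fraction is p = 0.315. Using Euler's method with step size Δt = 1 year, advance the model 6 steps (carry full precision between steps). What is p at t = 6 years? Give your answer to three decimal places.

0.890

Update rule: p ← p + [c·p·(1−p) − e·p]·Δt with Δt = 1.
t = 1: p = 0.31500 + (+0.15312) = 0.46812
t = 2: p = 0.46812 + (+0.16726) = 0.63538
t = 3: p = 0.63538 + (+0.13765) = 0.77303
t = 4: p = 0.77303 + (+0.07798) = 0.85102
t = 5: p = 0.85102 + (+0.03004) = 0.88105
t = 6: p = 0.88105 + (+0.00884) = 0.88989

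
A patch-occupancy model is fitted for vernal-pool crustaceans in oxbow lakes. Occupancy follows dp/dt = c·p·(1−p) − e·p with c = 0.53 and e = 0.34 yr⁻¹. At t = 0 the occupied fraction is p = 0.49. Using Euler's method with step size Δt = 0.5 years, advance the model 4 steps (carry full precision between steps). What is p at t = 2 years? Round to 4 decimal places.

Update rule: p ← p + [c·p·(1−p) − e·p]·Δt with Δt = 0.5.
p: 0.49000 → 0.47292  (Δp = -0.01708)
p: 0.47292 → 0.45858  (Δp = -0.01434)
p: 0.45858 → 0.44642  (Δp = -0.01216)
p: 0.44642 → 0.43602  (Δp = -0.01040)

0.4360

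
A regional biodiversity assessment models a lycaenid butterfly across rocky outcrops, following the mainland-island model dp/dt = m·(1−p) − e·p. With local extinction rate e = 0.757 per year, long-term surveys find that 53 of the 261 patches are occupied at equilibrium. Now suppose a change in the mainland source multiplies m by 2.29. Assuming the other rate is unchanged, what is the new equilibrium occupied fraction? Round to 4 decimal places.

Observed p* = 53/261 = 0.20307.
Balance m(1−p*) = e·p* gives m = e·p*/(1−p*) = 0.757×0.20307/0.79693 = 0.19290.
New p* = m/(m+e) = 0.44174/(0.44174+0.75700) = 0.36850.

0.3685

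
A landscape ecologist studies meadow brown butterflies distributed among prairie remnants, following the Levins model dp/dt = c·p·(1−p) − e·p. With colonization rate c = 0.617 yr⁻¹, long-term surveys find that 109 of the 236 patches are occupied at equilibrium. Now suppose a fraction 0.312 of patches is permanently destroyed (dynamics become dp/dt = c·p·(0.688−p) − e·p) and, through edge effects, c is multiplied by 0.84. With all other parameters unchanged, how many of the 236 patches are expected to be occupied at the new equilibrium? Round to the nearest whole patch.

Observed p* = 109/236 = 0.46186.
Balance c(1−p*) = e gives e = 0.617×(1 − 0.46186) = 0.33203.
New p* = 0.688 − e/c = 0.688 − 0.33203/0.51828 = 0.04736.
Expected occupied = 236 × 0.04736 = 11.18 ≈ 11.

11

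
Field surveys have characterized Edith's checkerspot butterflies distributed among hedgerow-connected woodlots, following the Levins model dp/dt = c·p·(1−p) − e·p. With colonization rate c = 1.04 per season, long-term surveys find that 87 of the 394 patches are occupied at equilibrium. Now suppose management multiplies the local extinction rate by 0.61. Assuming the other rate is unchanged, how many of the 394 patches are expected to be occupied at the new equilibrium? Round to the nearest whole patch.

207

Observed p* = 87/394 = 0.22081.
Balance c(1−p*) = e gives e = 1.04×(1 − 0.22081) = 0.81036.
New p* = 1 − e/c = 1 − 0.49432/1.04000 = 0.52469.
Expected occupied = 394 × 0.52469 = 206.73 ≈ 207.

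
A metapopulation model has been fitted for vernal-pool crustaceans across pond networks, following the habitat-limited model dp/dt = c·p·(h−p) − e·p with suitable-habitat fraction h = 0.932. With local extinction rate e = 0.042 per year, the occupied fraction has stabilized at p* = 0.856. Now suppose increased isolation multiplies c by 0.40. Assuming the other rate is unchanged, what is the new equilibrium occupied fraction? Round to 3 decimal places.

0.742

Balance c(h−p*) = e gives c = e/(0.932 − 0.85600) = 0.042/0.07600 = 0.55263.
New p* = 0.932 − e/c = 0.932 − 0.04200/0.22105 = 0.74200.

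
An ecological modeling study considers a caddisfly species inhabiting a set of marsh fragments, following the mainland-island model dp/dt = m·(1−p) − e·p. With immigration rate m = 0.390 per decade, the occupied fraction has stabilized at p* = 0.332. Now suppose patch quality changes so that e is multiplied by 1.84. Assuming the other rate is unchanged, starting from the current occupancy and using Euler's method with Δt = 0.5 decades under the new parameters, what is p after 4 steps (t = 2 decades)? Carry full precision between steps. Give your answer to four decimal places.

0.2127

Balance m(1−p*) = e·p* gives e = m(1−p*)/p* = 0.390×0.66800/0.33200 = 0.78470.
Starting from p₀ = 0.33200; update p ← p + (dp/dt)·Δt with the new parameters.
  1  |  dp/dt·Δt = -0.109418  |  p_1 = 0.222582
  2  |  dp/dt·Δt = -0.009090  |  p_2 = 0.213491
  3  |  dp/dt·Δt = -0.000755  |  p_3 = 0.212736
  4  |  dp/dt·Δt = -0.000063  |  p_4 = 0.212674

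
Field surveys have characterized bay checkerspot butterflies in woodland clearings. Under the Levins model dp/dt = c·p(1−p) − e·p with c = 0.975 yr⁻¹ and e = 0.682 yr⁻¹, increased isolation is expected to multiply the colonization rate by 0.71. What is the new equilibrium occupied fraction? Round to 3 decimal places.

Before: p* = 1 − 0.682/0.975 = 0.3005.
After the change, c = 0.69225, e = 0.682, so p* = 1 − 0.682/0.69225 = 0.0148.

0.015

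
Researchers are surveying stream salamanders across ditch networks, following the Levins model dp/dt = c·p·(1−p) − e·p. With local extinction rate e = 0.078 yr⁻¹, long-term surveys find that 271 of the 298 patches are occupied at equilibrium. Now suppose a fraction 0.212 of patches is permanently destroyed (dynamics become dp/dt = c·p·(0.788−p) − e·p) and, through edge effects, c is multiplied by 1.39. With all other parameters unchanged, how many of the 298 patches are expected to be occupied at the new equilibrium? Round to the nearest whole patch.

215

Observed p* = 271/298 = 0.90940.
Balance c(1−p*) = e gives c = e/(1 − 0.90940) = 0.078/0.09060 = 0.86093.
New p* = 0.788 − e/c = 0.788 − 0.07800/1.19669 = 0.72282.
Expected occupied = 298 × 0.72282 = 215.40 ≈ 215.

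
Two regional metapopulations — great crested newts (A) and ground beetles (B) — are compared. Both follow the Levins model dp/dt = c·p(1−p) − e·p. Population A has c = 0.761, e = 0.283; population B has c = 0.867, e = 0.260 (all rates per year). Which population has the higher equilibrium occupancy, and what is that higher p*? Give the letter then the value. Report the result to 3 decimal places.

B, 0.700

A: p*_A = 1 − 0.283/0.761 = 0.6281.
B: p*_B = 1 − 0.260/0.867 = 0.7001.
B is higher at 0.7001.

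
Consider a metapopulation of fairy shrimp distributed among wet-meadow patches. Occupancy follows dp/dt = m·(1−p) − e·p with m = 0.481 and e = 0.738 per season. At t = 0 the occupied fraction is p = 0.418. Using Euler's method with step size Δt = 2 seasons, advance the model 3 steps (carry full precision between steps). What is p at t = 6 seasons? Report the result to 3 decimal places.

Update rule: p ← p + [m·(1−p) − e·p]·Δt with Δt = 2.
t = 2: p = 0.41800 + (-0.05708) = 0.36092
t = 4: p = 0.36092 + (+0.08209) = 0.44300
t = 6: p = 0.44300 + (-0.11804) = 0.32496

0.325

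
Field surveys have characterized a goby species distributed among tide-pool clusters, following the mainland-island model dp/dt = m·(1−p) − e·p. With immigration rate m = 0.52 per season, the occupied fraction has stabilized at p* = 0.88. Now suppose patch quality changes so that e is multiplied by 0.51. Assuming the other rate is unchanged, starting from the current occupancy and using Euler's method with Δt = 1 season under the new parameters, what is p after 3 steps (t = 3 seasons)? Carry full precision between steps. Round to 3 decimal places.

0.930

Balance m(1−p*) = e·p* gives e = m(1−p*)/p* = 0.52×0.12000/0.88000 = 0.07091.
Starting from p₀ = 0.88000; update p ← p + (dp/dt)·Δt with the new parameters.
  1  |  dp/dt·Δt = +0.030576  |  p_1 = 0.910576
  2  |  dp/dt·Δt = +0.013571  |  p_2 = 0.924147
  3  |  dp/dt·Δt = +0.006023  |  p_3 = 0.930170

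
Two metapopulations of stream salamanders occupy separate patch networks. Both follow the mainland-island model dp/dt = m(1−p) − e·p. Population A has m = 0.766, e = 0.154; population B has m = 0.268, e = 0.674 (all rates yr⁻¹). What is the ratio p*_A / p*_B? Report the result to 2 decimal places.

2.93

A: p*_A = m/(m+e) = 0.766/0.9200 = 0.8326.
B: p*_B = 0.268/0.9420 = 0.2845.
p*_A / p*_B = 0.8326/0.2845 = 2.9266.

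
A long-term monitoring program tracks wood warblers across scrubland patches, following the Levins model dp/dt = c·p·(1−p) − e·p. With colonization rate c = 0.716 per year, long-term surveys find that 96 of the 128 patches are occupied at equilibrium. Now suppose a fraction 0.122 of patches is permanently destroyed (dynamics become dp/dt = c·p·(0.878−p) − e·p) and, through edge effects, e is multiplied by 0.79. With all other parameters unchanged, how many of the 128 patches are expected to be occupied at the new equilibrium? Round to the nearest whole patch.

87

Observed p* = 96/128 = 0.75000.
Balance c(1−p*) = e gives e = 0.716×(1 − 0.75000) = 0.17900.
New p* = 0.878 − e/c = 0.878 − 0.14141/0.71600 = 0.68050.
Expected occupied = 128 × 0.68050 = 87.10 ≈ 87.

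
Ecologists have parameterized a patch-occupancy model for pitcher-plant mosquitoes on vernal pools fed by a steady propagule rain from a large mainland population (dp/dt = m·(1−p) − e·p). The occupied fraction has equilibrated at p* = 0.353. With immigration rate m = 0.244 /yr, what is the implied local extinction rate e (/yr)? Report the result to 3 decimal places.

0.447

At equilibrium m(1−p*) = e·p*, so e = m(1−p*)/p*.
e = 0.244 × 0.6470 / 0.353 = 0.4472.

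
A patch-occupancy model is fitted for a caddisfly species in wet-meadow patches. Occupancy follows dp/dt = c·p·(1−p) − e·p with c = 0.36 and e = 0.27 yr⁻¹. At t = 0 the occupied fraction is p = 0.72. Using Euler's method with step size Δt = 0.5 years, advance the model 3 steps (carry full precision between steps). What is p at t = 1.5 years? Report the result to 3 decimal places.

Update rule: p ← p + [c·p·(1−p) − e·p]·Δt with Δt = 0.5.
step 1: Δp = -0.06091, p = 0.65909
step 2: Δp = -0.04853, p = 0.61056
step 3: Δp = -0.03963, p = 0.57093

0.571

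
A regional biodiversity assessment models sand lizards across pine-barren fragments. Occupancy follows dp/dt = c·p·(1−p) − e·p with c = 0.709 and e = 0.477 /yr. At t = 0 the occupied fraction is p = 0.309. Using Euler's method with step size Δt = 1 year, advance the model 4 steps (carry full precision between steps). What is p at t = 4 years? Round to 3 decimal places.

0.321

Update rule: p ← p + [c·p·(1−p) − e·p]·Δt with Δt = 1.
  1  |  dp/dt·Δt = +0.003992  |  p_1 = 0.312992
  2  |  dp/dt·Δt = +0.003158  |  p_2 = 0.316150
  3  |  dp/dt·Δt = +0.002482  |  p_3 = 0.318631
  4  |  dp/dt·Δt = +0.001941  |  p_4 = 0.320572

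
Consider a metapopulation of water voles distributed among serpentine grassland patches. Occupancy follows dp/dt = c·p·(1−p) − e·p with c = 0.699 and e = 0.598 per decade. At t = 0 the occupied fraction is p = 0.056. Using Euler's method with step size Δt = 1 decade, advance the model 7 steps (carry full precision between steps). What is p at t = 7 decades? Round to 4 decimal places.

Update rule: p ← p + [c·p·(1−p) − e·p]·Δt with Δt = 1.
  1  |  dp/dt·Δt = +0.003464  |  p_1 = 0.059464
  2  |  dp/dt·Δt = +0.003534  |  p_2 = 0.062998
  3  |  dp/dt·Δt = +0.003589  |  p_3 = 0.066587
  4  |  dp/dt·Δt = +0.003626  |  p_4 = 0.070213
  5  |  dp/dt·Δt = +0.003646  |  p_5 = 0.073858
  6  |  dp/dt·Δt = +0.003647  |  p_6 = 0.077505
  7  |  dp/dt·Δt = +0.003629  |  p_7 = 0.081134

0.0811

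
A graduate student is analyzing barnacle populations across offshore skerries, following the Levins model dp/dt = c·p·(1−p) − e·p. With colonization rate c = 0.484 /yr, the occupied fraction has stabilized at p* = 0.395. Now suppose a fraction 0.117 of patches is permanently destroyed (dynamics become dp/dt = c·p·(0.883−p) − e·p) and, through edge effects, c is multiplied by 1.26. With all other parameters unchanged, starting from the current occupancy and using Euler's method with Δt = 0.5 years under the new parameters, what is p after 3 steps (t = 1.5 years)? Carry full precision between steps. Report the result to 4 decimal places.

0.3975

Balance c(1−p*) = e gives e = 0.484×(1 − 0.39500) = 0.29282.
Starting from p₀ = 0.39500; update p ← p + (dp/dt)·Δt with the new parameters.
p: 0.39500 → 0.39594  (Δp = +0.00094)
p: 0.39594 → 0.39678  (Δp = +0.00083)
p: 0.39678 → 0.39751  (Δp = +0.00073)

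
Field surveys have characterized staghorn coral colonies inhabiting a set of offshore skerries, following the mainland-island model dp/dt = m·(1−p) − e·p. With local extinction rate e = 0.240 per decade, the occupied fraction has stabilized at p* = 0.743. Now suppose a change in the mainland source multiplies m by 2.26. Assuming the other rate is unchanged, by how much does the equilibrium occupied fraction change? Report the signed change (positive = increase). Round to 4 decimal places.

0.1243

Balance m(1−p*) = e·p* gives m = e·p*/(1−p*) = 0.240×0.74300/0.25700 = 0.69385.
New p* = m/(m+e) = 1.56810/(1.56810+0.24000) = 0.86726.
Δp* = 0.86726 − 0.74300 = +0.12426.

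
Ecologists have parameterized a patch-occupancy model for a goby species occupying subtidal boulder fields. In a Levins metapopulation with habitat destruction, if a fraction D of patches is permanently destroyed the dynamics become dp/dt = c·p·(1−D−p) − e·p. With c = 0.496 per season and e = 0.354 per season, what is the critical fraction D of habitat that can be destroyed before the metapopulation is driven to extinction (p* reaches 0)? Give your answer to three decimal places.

0.286

The nontrivial equilibrium is p* = (1−D) − e/c; extinction occurs when this hits zero.
So D_crit = 1 − e/c = 1 − 0.354/0.496 = 1 − 0.7137 = 0.2863.
Note this equals the original equilibrium occupancy — the Levins extinction-debt result.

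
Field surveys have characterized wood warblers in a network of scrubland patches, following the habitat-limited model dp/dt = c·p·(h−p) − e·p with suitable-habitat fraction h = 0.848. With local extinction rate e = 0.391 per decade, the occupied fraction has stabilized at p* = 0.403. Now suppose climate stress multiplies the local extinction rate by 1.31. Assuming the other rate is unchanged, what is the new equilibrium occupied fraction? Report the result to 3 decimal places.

0.265

Balance c(h−p*) = e gives c = e/(0.848 − 0.40300) = 0.391/0.44500 = 0.87865.
New p* = 0.848 − e/c = 0.848 − 0.51221/0.87865 = 0.26505.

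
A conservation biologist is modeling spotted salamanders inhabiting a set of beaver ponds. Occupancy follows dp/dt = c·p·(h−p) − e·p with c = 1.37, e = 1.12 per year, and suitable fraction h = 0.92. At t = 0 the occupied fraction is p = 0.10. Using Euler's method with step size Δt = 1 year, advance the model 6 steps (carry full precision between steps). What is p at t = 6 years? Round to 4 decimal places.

0.1015

Update rule: p ← p + [c·p·(h−p) − e·p]·Δt with Δt = 1.
t = 1: p = 0.10000 + (+0.00034) = 0.10034
t = 2: p = 0.10034 + (+0.00029) = 0.10063
t = 3: p = 0.10063 + (+0.00025) = 0.10089
t = 4: p = 0.10089 + (+0.00022) = 0.10111
t = 5: p = 0.10111 + (+0.00019) = 0.10130
t = 6: p = 0.10130 + (+0.00016) = 0.10146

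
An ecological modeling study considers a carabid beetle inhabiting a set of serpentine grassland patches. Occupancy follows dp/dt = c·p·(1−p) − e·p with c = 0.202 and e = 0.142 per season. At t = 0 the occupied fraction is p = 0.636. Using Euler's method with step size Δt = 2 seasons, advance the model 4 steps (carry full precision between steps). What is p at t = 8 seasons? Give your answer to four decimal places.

0.4252

Update rule: p ← p + [c·p·(1−p) − e·p]·Δt with Δt = 2.
step 1: Δp = -0.08710, p = 0.54890
step 2: Δp = -0.05585, p = 0.49305
step 3: Δp = -0.03905, p = 0.45400
step 4: Δp = -0.02879, p = 0.42521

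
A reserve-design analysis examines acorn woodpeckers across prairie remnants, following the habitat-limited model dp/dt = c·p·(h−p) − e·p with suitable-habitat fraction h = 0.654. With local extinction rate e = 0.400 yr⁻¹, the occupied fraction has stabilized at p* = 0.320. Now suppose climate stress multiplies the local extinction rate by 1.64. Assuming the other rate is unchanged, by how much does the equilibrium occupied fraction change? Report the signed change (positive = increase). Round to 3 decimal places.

Balance c(h−p*) = e gives c = e/(0.654 − 0.32000) = 0.400/0.33400 = 1.19760.
New p* = 0.654 − e/c = 0.654 − 0.65600/1.19760 = 0.10624.
Δp* = 0.10624 − 0.32000 = -0.21376.

-0.214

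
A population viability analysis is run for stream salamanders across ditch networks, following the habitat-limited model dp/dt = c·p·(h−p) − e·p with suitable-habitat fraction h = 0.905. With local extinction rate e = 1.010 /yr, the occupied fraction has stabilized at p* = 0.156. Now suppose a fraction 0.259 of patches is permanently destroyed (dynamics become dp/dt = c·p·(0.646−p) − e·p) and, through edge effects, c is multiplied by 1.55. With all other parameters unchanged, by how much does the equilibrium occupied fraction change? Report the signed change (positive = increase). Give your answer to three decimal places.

Balance c(h−p*) = e gives c = e/(0.905 − 0.15600) = 1.010/0.74900 = 1.34846.
New p* = 0.646 − e/c = 0.646 − 1.01000/2.09011 = 0.16277.
Δp* = 0.16277 − 0.15600 = +0.00677.

0.007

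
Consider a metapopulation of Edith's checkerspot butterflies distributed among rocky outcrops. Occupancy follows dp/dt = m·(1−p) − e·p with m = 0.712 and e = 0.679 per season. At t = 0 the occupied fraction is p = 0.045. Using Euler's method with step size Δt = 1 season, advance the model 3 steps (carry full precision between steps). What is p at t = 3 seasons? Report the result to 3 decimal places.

Update rule: p ← p + [m·(1−p) − e·p]·Δt with Δt = 1.
step 1: Δp = +0.64940, p = 0.69440
step 2: Δp = -0.25392, p = 0.44049
step 3: Δp = +0.09928, p = 0.53977

0.540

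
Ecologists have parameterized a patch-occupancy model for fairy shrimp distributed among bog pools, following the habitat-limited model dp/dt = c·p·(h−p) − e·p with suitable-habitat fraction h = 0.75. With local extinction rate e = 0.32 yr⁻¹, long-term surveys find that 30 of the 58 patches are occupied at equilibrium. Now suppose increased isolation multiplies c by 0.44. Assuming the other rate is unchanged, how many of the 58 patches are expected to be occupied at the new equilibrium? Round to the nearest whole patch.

13

Observed p* = 30/58 = 0.51724.
Balance c(h−p*) = e gives c = e/(0.75 − 0.51724) = 0.32/0.23276 = 1.37481.
New p* = 0.75 − e/c = 0.75 − 0.32000/0.60492 = 0.22100.
Expected occupied = 58 × 0.22100 = 12.82 ≈ 13.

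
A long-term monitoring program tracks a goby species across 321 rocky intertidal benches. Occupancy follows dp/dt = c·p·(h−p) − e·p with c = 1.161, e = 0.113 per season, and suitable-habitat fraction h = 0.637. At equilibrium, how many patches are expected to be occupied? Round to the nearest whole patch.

173

p* = h − e/c = 0.637 − 0.0973 = 0.5397.
Expected occupied patches = N × p* = 321 × 0.5397 = 173.23 ≈ 173.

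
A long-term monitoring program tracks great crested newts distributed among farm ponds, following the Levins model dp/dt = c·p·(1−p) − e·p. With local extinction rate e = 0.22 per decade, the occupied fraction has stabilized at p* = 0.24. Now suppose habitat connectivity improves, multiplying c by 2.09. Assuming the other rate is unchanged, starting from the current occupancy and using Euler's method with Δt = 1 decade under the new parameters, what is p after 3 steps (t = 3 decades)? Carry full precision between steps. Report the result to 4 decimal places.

Balance c(1−p*) = e gives c = e/(1 − 0.24000) = 0.22/0.76000 = 0.28947.
Starting from p₀ = 0.24000; update p ← p + (dp/dt)·Δt with the new parameters.
p: 0.24000 → 0.29755  (Δp = +0.05755)
p: 0.29755 → 0.35854  (Δp = +0.06099)
p: 0.35854 → 0.41881  (Δp = +0.06026)

0.4188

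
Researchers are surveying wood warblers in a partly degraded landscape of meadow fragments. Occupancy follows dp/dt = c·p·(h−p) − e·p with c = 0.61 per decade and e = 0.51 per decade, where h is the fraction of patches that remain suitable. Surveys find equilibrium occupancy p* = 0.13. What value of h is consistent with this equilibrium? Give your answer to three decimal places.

0.966

At equilibrium c(h−p*) = e, so h = p* + e/c.
h = 0.13 + 0.51/0.61 = 0.13 + 0.8361 = 0.9661.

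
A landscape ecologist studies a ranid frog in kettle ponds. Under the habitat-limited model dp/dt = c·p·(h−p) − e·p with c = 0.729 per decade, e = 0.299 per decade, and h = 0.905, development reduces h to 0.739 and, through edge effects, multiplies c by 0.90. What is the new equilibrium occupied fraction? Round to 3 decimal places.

0.283

Before: p* = h − e/c = 0.905 − 0.299/0.729 = 0.905 − 0.4102 = 0.4948.
After: c = 0.6561, e = 0.299, h = 0.739; p* = 0.739 − 0.299/0.6561 = 0.2833.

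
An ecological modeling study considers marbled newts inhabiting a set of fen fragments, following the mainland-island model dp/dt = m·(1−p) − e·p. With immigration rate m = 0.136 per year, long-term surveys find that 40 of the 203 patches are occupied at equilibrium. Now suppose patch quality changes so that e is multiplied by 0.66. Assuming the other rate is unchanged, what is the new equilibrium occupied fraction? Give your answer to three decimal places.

0.271

Observed p* = 40/203 = 0.19704.
Balance m(1−p*) = e·p* gives e = m(1−p*)/p* = 0.136×0.80296/0.19704 = 0.55422.
New p* = m/(m+e) = 0.13600/(0.13600+0.36579) = 0.27103.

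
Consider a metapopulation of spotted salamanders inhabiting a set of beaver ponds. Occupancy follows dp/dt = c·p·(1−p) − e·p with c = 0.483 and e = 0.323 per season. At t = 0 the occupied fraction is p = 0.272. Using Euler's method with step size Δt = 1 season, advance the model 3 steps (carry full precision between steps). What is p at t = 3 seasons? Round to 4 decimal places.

Update rule: p ← p + [c·p·(1−p) − e·p]·Δt with Δt = 1.
step 1: Δp = +0.00779, p = 0.27979
step 2: Δp = +0.00696, p = 0.28674
step 3: Δp = +0.00617, p = 0.29291

0.2929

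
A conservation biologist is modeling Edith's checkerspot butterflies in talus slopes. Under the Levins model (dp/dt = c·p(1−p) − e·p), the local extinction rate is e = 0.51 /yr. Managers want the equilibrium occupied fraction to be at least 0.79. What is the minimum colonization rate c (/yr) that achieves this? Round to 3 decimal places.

2.429

p* = 1 − e/c ≥ 0.79 requires e/c ≤ 0.2100, i.e. c ≥ e/0.2100.
c_min = 0.51/0.2100 = 2.4286.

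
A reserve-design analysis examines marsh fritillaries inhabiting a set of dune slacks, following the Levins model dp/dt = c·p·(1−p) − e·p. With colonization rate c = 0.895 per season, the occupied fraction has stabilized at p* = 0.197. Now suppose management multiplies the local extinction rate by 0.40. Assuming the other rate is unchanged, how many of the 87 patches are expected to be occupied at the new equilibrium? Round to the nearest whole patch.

59

Balance c(1−p*) = e gives e = 0.895×(1 − 0.19700) = 0.71868.
New p* = 1 − e/c = 1 − 0.28747/0.89500 = 0.67880.
Expected occupied = 87 × 0.67880 = 59.06 ≈ 59.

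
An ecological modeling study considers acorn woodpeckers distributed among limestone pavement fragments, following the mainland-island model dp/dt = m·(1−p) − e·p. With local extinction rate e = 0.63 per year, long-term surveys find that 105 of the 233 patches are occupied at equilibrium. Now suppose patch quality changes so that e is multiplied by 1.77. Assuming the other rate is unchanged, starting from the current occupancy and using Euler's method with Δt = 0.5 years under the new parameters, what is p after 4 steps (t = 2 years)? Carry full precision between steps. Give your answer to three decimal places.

0.317

Observed p* = 105/233 = 0.45064.
Balance m(1−p*) = e·p* gives m = e·p*/(1−p*) = 0.63×0.45064/0.54936 = 0.51680.
Starting from p₀ = 0.45064; update p ← p + (dp/dt)·Δt with the new parameters.
step 1: Δp = -0.10930, p = 0.34134
step 2: Δp = -0.02012, p = 0.32122
step 3: Δp = -0.00370, p = 0.31752
step 4: Δp = -0.00068, p = 0.31684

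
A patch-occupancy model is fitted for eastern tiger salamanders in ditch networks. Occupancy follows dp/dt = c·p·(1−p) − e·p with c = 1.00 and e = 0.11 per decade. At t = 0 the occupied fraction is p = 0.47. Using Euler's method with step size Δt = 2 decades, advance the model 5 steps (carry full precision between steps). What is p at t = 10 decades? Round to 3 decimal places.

0.881

Update rule: p ← p + [c·p·(1−p) − e·p]·Δt with Δt = 2.
  1  |  dp/dt·Δt = +0.394800  |  p_1 = 0.864800
  2  |  dp/dt·Δt = +0.043586  |  p_2 = 0.908386
  3  |  dp/dt·Δt = -0.033403  |  p_3 = 0.874983
  4  |  dp/dt·Δt = +0.026279  |  p_4 = 0.901262
  5  |  dp/dt·Δt = -0.020301  |  p_5 = 0.880962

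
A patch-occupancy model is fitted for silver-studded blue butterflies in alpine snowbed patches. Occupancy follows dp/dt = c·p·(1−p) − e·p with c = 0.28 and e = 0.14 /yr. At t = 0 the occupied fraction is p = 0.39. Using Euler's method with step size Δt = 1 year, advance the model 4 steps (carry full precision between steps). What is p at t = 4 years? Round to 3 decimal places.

0.432

Update rule: p ← p + [c·p·(1−p) − e·p]·Δt with Δt = 1.
t = 1: p = 0.39000 + (+0.01201) = 0.40201
t = 2: p = 0.40201 + (+0.01103) = 0.41304
t = 3: p = 0.41304 + (+0.01006) = 0.42310
t = 4: p = 0.42310 + (+0.00911) = 0.43221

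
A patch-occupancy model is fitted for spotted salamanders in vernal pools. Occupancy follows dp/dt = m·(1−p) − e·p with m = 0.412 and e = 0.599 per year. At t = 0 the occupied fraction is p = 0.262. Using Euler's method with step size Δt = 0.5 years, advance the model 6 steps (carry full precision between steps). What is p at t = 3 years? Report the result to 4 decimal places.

Update rule: p ← p + [m·(1−p) − e·p]·Δt with Δt = 0.5.
t = 0.5: p = 0.26200 + (+0.07356) = 0.33556
t = 1: p = 0.33556 + (+0.03637) = 0.37193
t = 1.5: p = 0.37193 + (+0.01799) = 0.38992
t = 2: p = 0.38992 + (+0.00889) = 0.39882
t = 2.5: p = 0.39882 + (+0.00440) = 0.40321
t = 3: p = 0.40321 + (+0.00218) = 0.40539

0.4054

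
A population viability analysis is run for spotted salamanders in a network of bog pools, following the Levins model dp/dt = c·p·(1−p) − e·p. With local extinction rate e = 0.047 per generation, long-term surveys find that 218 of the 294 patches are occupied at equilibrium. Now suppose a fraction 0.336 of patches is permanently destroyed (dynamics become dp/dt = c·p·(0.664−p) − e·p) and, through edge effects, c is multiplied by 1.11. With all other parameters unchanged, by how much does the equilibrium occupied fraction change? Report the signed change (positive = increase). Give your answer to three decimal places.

-0.310

Observed p* = 218/294 = 0.74150.
Balance c(1−p*) = e gives c = e/(1 − 0.74150) = 0.047/0.25850 = 0.18182.
New p* = 0.664 − e/c = 0.664 − 0.04700/0.20182 = 0.43112.
Δp* = 0.43112 − 0.74150 = -0.31038.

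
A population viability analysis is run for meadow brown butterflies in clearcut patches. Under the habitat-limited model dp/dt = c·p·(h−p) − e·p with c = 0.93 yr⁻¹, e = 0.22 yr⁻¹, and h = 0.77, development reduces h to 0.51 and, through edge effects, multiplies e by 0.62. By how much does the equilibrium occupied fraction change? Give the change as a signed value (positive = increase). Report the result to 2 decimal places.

Before: p* = h − e/c = 0.77 − 0.22/0.93 = 0.77 − 0.2366 = 0.5334.
After: c = 0.93, e = 0.1364, h = 0.51; p* = 0.51 − 0.1364/0.93 = 0.3633.
Δp* = 0.3633 − 0.5334 = -0.1701.

-0.17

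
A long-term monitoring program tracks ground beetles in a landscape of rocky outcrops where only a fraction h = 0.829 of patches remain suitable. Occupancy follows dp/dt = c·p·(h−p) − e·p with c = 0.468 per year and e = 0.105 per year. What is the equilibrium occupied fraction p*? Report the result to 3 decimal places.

0.605

Setting dp/dt = 0 and dividing by p* gives c·(h−p*) = e.
So p* = h − e/c = 0.829 − 0.105/0.468 = 0.829 − 0.2244 = 0.6046.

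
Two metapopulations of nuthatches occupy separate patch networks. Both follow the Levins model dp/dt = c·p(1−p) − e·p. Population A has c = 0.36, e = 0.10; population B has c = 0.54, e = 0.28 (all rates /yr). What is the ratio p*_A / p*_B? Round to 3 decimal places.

A: p*_A = 1 − 0.10/0.36 = 0.7222.
B: p*_B = 1 − 0.28/0.54 = 0.4815.
p*_A / p*_B = 0.7222/0.4815 = 1.5000.

1.500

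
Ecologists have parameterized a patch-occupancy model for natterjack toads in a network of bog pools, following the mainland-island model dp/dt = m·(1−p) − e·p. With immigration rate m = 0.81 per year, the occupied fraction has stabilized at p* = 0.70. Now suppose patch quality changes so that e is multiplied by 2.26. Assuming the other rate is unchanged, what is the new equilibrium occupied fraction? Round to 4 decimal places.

Balance m(1−p*) = e·p* gives e = m(1−p*)/p* = 0.81×0.30000/0.70000 = 0.34714.
New p* = m/(m+e) = 0.81000/(0.81000+0.78454) = 0.50798.

0.5080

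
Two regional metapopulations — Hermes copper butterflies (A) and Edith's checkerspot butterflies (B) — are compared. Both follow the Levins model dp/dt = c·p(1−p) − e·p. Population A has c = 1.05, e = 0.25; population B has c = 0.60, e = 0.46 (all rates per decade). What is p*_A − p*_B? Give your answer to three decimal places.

A: p*_A = 1 − 0.25/1.05 = 0.7619.
B: p*_B = 1 − 0.46/0.60 = 0.2333.
p*_A − p*_B = 0.7619 − 0.2333 = 0.5286.

0.529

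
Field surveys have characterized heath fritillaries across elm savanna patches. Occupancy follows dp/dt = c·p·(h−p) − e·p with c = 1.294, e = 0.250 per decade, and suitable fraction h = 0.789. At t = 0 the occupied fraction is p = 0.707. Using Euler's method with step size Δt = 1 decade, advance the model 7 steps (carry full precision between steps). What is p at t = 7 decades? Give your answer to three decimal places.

0.596

Update rule: p ← p + [c·p·(h−p) − e·p]·Δt with Δt = 1.
t = 1: p = 0.70700 + (-0.10173) = 0.60527
t = 2: p = 0.60527 + (-0.00742) = 0.59785
t = 3: p = 0.59785 + (-0.00159) = 0.59627
t = 4: p = 0.59627 + (-0.00036) = 0.59591
t = 5: p = 0.59591 + (-0.00008) = 0.59582
t = 6: p = 0.59582 + (-0.00002) = 0.59581
t = 7: p = 0.59581 + (-0.00000) = 0.59580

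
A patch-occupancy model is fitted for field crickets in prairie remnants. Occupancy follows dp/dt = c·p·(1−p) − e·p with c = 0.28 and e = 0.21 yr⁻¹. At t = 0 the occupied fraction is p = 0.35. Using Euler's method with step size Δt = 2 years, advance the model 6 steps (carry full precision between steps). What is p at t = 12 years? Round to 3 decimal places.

Update rule: p ← p + [c·p·(1−p) − e·p]·Δt with Δt = 2.
step 1: Δp = -0.01960, p = 0.33040
step 2: Δp = -0.01488, p = 0.31552
step 3: Δp = -0.01158, p = 0.30395
step 4: Δp = -0.00918, p = 0.29476
step 5: Δp = -0.00739, p = 0.28738
step 6: Δp = -0.00601, p = 0.28136

0.281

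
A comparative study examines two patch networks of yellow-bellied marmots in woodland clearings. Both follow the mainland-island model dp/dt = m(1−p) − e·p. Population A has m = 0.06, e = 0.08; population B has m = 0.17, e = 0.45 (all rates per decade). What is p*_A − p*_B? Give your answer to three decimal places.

0.154

A: p*_A = m/(m+e) = 0.06/0.1400 = 0.4286.
B: p*_B = 0.17/0.6200 = 0.2742.
p*_A − p*_B = 0.4286 − 0.2742 = 0.1544.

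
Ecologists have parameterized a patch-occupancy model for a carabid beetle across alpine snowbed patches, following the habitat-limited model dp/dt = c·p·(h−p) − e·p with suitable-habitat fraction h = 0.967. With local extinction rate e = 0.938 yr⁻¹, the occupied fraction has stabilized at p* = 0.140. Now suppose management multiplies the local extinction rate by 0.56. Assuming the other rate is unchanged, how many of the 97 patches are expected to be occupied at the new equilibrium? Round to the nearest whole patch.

Balance c(h−p*) = e gives c = e/(0.967 − 0.14000) = 0.938/0.82700 = 1.13422.
New p* = 0.967 − e/c = 0.967 − 0.52528/1.13422 = 0.50388.
Expected occupied = 97 × 0.50388 = 48.88 ≈ 49.

49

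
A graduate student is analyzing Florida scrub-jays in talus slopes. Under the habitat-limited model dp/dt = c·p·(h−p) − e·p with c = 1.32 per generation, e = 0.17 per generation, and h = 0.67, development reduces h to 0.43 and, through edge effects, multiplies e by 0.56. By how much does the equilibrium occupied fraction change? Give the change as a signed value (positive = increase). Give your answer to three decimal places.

Before: p* = h − e/c = 0.67 − 0.17/1.32 = 0.67 − 0.1288 = 0.5412.
After: c = 1.32, e = 0.0952, h = 0.43; p* = 0.43 − 0.0952/1.32 = 0.3579.
Δp* = 0.3579 − 0.5412 = -0.1833.

-0.183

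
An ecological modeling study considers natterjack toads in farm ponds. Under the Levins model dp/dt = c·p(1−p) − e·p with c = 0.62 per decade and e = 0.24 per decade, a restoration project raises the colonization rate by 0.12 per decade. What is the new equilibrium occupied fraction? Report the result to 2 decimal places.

0.68

Before: p* = 1 − 0.24/0.62 = 0.6129.
After the change, c = 0.74, e = 0.24, so p* = 1 − 0.24/0.74 = 0.6757.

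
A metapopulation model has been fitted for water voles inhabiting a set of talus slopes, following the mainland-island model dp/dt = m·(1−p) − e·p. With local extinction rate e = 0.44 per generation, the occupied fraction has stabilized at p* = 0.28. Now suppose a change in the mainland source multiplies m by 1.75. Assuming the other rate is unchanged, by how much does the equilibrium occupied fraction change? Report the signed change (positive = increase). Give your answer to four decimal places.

Balance m(1−p*) = e·p* gives m = e·p*/(1−p*) = 0.44×0.28000/0.72000 = 0.17111.
New p* = m/(m+e) = 0.29944/(0.29944+0.44000) = 0.40496.
Δp* = 0.40496 − 0.28000 = +0.12496.

0.1250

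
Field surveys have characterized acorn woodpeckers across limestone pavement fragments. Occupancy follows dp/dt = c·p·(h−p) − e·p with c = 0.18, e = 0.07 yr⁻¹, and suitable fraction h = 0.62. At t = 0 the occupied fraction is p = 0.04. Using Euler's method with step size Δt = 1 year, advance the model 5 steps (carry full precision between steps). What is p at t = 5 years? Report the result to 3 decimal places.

0.047

Update rule: p ← p + [c·p·(h−p) − e·p]·Δt with Δt = 1.
t = 1: p = 0.04000 + (+0.00138) = 0.04138
t = 2: p = 0.04138 + (+0.00141) = 0.04279
t = 3: p = 0.04279 + (+0.00145) = 0.04424
t = 4: p = 0.04424 + (+0.00149) = 0.04573
t = 5: p = 0.04573 + (+0.00153) = 0.04725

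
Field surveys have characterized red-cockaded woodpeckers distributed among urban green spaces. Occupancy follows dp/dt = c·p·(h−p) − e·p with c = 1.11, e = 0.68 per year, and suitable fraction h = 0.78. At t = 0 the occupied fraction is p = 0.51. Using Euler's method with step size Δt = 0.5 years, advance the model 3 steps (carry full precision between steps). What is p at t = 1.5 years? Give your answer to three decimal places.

Update rule: p ← p + [c·p·(h−p) − e·p]·Δt with Δt = 0.5.
  1  |  dp/dt·Δt = -0.096977  |  p_1 = 0.413023
  2  |  dp/dt·Δt = -0.056307  |  p_2 = 0.356717
  3  |  dp/dt·Δt = -0.037483  |  p_3 = 0.319234

0.319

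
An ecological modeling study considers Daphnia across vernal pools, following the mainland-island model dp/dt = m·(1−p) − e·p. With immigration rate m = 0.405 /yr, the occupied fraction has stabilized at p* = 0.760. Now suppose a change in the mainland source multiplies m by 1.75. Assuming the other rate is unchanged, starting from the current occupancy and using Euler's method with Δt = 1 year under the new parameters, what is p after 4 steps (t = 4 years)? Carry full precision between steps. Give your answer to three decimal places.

0.847

Balance m(1−p*) = e·p* gives e = m(1−p*)/p* = 0.405×0.24000/0.76000 = 0.12789.
Starting from p₀ = 0.76000; update p ← p + (dp/dt)·Δt with the new parameters.
step 1: Δp = +0.07290, p = 0.83290
step 2: Δp = +0.01191, p = 0.84481
step 3: Δp = +0.00195, p = 0.84675
step 4: Δp = +0.00032, p = 0.84707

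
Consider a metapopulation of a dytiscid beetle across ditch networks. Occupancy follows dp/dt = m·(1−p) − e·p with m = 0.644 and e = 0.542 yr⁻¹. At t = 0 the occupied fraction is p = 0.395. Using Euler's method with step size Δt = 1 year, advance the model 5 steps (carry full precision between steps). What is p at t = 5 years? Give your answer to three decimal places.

0.543

Update rule: p ← p + [m·(1−p) − e·p]·Δt with Δt = 1.
p: 0.39500 → 0.57053  (Δp = +0.17553)
p: 0.57053 → 0.53788  (Δp = -0.03265)
p: 0.53788 → 0.54395  (Δp = +0.00607)
p: 0.54395 → 0.54282  (Δp = -0.00113)
p: 0.54282 → 0.54303  (Δp = +0.00021)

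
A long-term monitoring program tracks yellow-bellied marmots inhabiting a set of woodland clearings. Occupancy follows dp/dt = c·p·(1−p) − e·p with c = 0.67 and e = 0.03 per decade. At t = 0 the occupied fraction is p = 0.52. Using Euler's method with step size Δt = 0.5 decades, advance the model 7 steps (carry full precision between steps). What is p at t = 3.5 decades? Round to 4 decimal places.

Update rule: p ← p + [c·p·(1−p) − e·p]·Δt with Δt = 0.5.
step 1: Δp = +0.07582, p = 0.59582
step 2: Δp = +0.07174, p = 0.66755
step 3: Δp = +0.06433, p = 0.73189
step 4: Δp = +0.05476, p = 0.78664
step 5: Δp = +0.04443, p = 0.83107
step 6: Δp = +0.03457, p = 0.86563
step 7: Δp = +0.02598, p = 0.89161

0.8916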